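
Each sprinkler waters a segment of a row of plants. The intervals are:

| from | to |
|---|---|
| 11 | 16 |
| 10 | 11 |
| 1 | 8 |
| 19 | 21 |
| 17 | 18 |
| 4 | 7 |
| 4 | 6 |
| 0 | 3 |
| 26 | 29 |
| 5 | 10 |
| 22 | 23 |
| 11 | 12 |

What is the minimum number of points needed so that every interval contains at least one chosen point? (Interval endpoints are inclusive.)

7

By right end: [0,3]  [4,6]  [4,7]  [1,8]  [5,10]  [10,11]  [11,12]  [11,16]  [17,18]  [19,21]  [22,23]  [26,29]
[0,3] uncovered → point at 3; [4,6] uncovered → point at 6; [10,11] uncovered → point at 11; [17,18] uncovered → point at 18; [19,21] uncovered → point at 21; [22,23] uncovered → point at 23; [26,29] uncovered → point at 29.
Points: 3, 6, 11, 18, 21, 23, 29 (7 total).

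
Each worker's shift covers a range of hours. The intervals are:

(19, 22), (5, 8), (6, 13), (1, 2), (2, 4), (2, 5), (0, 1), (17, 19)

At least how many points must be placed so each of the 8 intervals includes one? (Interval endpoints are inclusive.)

Sorted: [0,1] [1,2] [2,4] [2,5] [5,8] [6,13] [17,19] [19,22]
{[0,1],[1,2]} hit by 1; {[2,4],[2,5]} hit by 4; {[5,8],[6,13]} hit by 8; {[17,19],[19,22]} hit by 19.
Points: 1, 4, 8, 19 (4 total).

4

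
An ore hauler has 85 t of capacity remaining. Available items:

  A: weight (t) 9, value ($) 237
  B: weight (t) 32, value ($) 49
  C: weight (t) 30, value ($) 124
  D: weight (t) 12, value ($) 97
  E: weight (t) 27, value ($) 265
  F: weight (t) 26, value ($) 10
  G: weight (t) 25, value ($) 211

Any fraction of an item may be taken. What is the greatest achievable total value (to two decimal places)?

Order: A (237/9=26.33) > E (265/27=9.81) > G (211/25=8.44) > D (97/12=8.08) > C (124/30=4.13) > B (49/32=1.53) > F (10/26=0.38)
Fill: take A (9 @ 237) → take E (27 @ 265) → take G (25 @ 211) → take D (12 @ 97) → take 12/30 of C → 49.60; 85/85 used.
Total value = 859.60

859.60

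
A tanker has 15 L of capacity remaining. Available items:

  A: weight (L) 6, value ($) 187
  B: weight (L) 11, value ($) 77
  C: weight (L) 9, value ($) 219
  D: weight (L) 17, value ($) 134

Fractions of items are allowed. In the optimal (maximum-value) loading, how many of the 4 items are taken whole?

2

Ratios (sorted): A 31.17, C 24.33, D 7.88, B 7.00
take A (6 @ 187); take C (9 @ 219). Capacity used 15/15.
2 item(s) taken whole.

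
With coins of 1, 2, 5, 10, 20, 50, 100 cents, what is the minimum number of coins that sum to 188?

7

188 = 1×100 + 1×50 + 1×20 + 1×10 + 1×5 + 1×2 + 1×1
Total coins = 1 + 1 + 1 + 1 + 1 + 1 + 1 = 7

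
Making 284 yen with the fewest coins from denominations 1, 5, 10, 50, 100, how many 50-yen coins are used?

1

284 − 2×100→84 − 1×50→34 − 3×10→4 − 4×1→0
Count of 50: 1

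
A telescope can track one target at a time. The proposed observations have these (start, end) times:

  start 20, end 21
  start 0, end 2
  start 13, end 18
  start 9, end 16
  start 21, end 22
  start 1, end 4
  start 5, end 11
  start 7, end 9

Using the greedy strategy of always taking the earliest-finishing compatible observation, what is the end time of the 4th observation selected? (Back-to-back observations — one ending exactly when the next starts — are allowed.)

Greedy by earliest finish: after sorting by end time, pick each interval compatible with the last pick.
By end time: (0,2), (1,4), (7,9), (5,11), (9,16), (13,18), (20,21), (21,22).
Pick (0,2); next start ≥ 2 → (7,9); next start ≥ 9 → (9,16); next start ≥ 16 → (20,21); next start ≥ 21 → (21,22).
Selected: (0,2) (7,9) (9,16) (20,21) (21,22)

21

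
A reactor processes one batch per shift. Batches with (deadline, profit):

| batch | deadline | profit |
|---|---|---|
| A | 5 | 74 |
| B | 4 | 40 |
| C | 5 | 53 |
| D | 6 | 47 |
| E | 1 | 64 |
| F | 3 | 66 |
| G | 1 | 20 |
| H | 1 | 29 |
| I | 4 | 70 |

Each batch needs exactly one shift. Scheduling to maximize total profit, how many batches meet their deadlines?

By profit: A(d5,74), I(d4,70), F(d3,66), E(d1,64), C(d5,53), D(d6,47), B(d4,40), H(d1,29), G(d1,20)
A→slot 5; I→slot 4; F→slot 3; E→slot 1; C→slot 2; D→slot 6; B skipped; H skipped; G skipped.
6 of 9 scheduled.

6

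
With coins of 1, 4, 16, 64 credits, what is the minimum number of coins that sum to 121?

Greedy: take as many of the largest coin as possible, then repeat with the remainder.
121 − 1×64→57 − 3×16→9 − 2×4→1 − 1×1→0
Total coins = 1 + 3 + 2 + 1 = 7

7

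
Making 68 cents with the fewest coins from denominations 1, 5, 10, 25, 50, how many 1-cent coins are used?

3

Use the largest denomination that fits, subtract, and repeat.
68 = 1×50 + 1×10 + 1×5 + 3×1
Count of 1: 3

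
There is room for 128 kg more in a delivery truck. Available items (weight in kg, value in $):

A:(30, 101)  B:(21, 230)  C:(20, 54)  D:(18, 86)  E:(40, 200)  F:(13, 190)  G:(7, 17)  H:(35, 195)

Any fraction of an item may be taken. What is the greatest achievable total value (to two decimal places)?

904.37

Greedy by value/weight ratio, highest first.
Order: F (190/13=14.62) > B (230/21=10.95) > H (195/35=5.57) > E (200/40=5.00) > D (86/18=4.78) > A (101/30=3.37) > C (54/20=2.70) > G (17/7=2.43)
Fill: take F (13 @ 190) → take B (21 @ 230) → take H (35 @ 195) → take E (40 @ 200) → take D (18 @ 86) → take 1/30 of A → 3.37; 128/128 used.
Total value = 904.37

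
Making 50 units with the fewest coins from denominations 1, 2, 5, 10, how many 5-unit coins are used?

0

Use the largest denomination that fits, subtract, and repeat.
50 = 5×10
Count of 5: 0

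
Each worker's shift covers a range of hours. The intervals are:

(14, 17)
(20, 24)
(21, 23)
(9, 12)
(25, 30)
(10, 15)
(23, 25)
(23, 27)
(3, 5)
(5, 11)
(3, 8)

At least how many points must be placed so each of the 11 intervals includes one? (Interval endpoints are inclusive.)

5

Sorted: [3,5] [3,8] [5,11] [9,12] [10,15] [14,17] [21,23] [20,24] [23,25] [23,27] [25,30]
{[3,5],[3,8],[5,11]} hit by 5; {[9,12],[10,15]} hit by 12; {[14,17]} hit by 17; {[21,23],[20,24],[23,25],[23,27]} hit by 23; {[25,30]} hit by 30.
Points: 5, 12, 17, 23, 30 (5 total).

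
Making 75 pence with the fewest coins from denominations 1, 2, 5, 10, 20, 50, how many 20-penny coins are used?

Greedy: take as many of the largest coin as possible, then repeat with the remainder.
75 = 1×50 + 1×20 + 1×5
Count of 20: 1

1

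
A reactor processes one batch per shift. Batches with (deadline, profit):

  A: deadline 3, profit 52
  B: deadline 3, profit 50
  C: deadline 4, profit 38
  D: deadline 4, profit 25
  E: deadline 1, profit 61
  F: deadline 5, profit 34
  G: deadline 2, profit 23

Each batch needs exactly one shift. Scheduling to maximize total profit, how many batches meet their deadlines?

Sort by profit descending; place each in the latest free slot ≤ its deadline.
Profit order: E=61 A=52 B=50 C=38 F=34 D=25 G=23
Assign: E→slot 1, A→slot 3, B→slot 2, C→slot 4, F→slot 5, D skipped, G skipped.
Slots: [1:E] [2:B] [3:A] [4:C] [5:F]
5 of 7 scheduled.

5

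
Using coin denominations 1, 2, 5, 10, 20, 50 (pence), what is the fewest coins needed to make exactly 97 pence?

5

97 − 1×50→47 − 2×20→7 − 1×5→2 − 1×2→0
Total coins = 1 + 2 + 1 + 1 = 5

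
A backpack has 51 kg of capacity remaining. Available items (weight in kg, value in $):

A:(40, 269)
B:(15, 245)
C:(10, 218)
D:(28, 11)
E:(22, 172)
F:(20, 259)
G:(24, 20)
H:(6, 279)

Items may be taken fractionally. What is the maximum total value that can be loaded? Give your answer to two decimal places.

1001.00

Sort by value per unit weight and fill in that order.
Ratios (sorted): H 46.50, C 21.80, B 16.33, F 12.95, E 7.82, A 6.72, G 0.83, D 0.39
take H (6 @ 279); take C (10 @ 218); take B (15 @ 245); take F (20 @ 259). Capacity used 51/51.
Total value = 1001.00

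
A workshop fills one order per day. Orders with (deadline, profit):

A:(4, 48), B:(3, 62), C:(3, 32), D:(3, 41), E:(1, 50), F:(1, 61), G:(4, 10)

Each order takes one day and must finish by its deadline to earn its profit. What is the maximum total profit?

212

Sort by profit descending; place each in the latest free slot ≤ its deadline.
By profit: B(d3,62), F(d1,61), E(d1,50), A(d4,48), D(d3,41), C(d3,32), G(d4,10)
B→slot 3; F→slot 1; E skipped; A→slot 4; D→slot 2; C skipped; G skipped.
Profit = 61 + 41 + 62 + 48 = 212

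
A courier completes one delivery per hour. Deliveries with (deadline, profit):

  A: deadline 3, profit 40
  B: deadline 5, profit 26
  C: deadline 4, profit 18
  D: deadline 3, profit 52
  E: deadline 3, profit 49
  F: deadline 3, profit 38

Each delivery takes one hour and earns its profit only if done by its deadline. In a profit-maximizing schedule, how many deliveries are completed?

Take jobs in profit order; each goes to the latest open slot no later than its deadline.
By profit: D(d3,52), E(d3,49), A(d3,40), F(d3,38), B(d5,26), C(d4,18)
D→slot 3; E→slot 2; A→slot 1; F skipped; B→slot 5; C→slot 4.
5 of 6 scheduled.

5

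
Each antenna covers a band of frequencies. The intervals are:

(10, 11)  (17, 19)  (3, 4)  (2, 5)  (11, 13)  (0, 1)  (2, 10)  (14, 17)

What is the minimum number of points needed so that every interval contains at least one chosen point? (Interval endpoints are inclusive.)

Sort by right endpoint; whenever an interval is uncovered, place a point at its right end.
By right end: [0,1]  [3,4]  [2,5]  [2,10]  [10,11]  [11,13]  [14,17]  [17,19]
[0,1] uncovered → point at 1; [3,4] uncovered → point at 4; [10,11] uncovered → point at 11; [14,17] uncovered → point at 17.
Points: 1, 4, 11, 17 (4 total).

4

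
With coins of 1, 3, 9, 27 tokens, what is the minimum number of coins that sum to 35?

Use the largest denomination that fits, subtract, and repeat.
35 − 1×27→8 − 2×3→2 − 2×1→0
Total coins = 1 + 2 + 2 = 5

5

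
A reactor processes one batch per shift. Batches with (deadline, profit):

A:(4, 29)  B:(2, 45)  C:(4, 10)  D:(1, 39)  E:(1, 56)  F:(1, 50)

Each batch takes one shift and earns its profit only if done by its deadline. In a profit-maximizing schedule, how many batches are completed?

Sort by profit descending; place each in the latest free slot ≤ its deadline.
By profit: E(d1,56), F(d1,50), B(d2,45), D(d1,39), A(d4,29), C(d4,10)
E→slot 1; F skipped; B→slot 2; D skipped; A→slot 4; C→slot 3.
4 of 6 scheduled.

4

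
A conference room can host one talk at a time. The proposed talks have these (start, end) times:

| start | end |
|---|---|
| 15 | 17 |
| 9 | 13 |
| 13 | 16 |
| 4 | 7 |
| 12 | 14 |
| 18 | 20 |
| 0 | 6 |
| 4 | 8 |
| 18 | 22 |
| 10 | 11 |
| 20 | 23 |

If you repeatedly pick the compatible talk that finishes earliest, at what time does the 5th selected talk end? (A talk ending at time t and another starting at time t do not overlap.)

20

By end time: (0,6), (4,7), (4,8), (10,11), (9,13), (12,14), (13,16), (15,17), (18,20), (18,22), (20,23).
Pick (0,6); next start ≥ 6 → (10,11); next start ≥ 11 → (12,14); next start ≥ 14 → (15,17); next start ≥ 17 → (18,20); next start ≥ 20 → (20,23).
Selected: (0,6) (10,11) (12,14) (15,17) (18,20) (20,23)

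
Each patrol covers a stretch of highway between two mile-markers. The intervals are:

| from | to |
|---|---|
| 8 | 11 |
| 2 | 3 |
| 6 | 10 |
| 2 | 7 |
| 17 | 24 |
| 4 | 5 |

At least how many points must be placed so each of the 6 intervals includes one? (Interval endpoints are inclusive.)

4

Sort by right endpoint; whenever an interval is uncovered, place a point at its right end.
By right end: [2,3]  [4,5]  [2,7]  [6,10]  [8,11]  [17,24]
[2,3] uncovered → point at 3; [4,5] uncovered → point at 5; [6,10] uncovered → point at 10; [17,24] uncovered → point at 24.
Points: 3, 5, 10, 24 (4 total).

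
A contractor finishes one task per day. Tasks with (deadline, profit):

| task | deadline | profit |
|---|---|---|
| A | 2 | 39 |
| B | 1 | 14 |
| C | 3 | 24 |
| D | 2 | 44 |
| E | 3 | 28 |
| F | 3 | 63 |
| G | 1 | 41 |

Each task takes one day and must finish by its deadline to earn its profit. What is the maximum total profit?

148

Profit order: F=63 D=44 G=41 A=39 E=28 C=24 B=14
Assign: F→slot 3, D→slot 2, G→slot 1, A skipped, E skipped, C skipped, B skipped.
Slots: [1:G] [2:D] [3:F]
Profit = 41 + 44 + 63 = 148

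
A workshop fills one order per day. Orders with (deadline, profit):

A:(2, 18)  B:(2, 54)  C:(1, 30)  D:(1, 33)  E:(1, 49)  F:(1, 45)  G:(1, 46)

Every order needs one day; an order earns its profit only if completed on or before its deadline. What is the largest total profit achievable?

Sort by profit descending; place each in the latest free slot ≤ its deadline.
Profit order: B=54 E=49 G=46 F=45 D=33 C=30 A=18
Assign: B→slot 2, E→slot 1, G skipped, F skipped, D skipped, C skipped, A skipped.
Slots: [1:E] [2:B]
Profit = 49 + 54 = 103

103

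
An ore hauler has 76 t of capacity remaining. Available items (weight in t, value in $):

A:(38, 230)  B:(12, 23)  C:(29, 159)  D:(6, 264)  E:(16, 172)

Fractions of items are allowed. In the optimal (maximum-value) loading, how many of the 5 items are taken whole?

Sort by value per unit weight and fill in that order.
Order: D (264/6=44.00) > E (172/16=10.75) > A (230/38=6.05) > C (159/29=5.48) > B (23/12=1.92)
Fill: take D (6 @ 264) → take E (16 @ 172) → take A (38 @ 230) → take 16/29 of C → 87.72; 76/76 used.
3 item(s) taken whole; one partial (take 16/29 of C).

3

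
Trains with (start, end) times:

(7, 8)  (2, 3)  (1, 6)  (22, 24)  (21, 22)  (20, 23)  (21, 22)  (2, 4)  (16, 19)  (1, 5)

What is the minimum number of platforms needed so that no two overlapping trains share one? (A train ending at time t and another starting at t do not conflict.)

4

The answer is the maximum number of intervals overlapping at any instant.
Events (time:±→running): 1:+→1 1:+→2 2:+→3 2:+→4 … peak 4.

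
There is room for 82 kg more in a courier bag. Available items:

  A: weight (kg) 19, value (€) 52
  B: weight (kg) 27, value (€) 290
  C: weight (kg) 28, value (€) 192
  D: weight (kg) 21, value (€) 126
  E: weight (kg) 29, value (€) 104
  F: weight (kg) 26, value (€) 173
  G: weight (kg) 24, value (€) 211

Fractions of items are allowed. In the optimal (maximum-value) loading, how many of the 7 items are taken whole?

3

Sort by value per unit weight and fill in that order.
Ratios (sorted): B 10.74, G 8.79, C 6.86, F 6.65, D 6.00, E 3.59, A 2.74
take B (27 @ 290); take G (24 @ 211); take C (28 @ 192); take 3/26 of F → 19.96. Capacity used 82/82.
3 item(s) taken whole; one partial (take 3/26 of F).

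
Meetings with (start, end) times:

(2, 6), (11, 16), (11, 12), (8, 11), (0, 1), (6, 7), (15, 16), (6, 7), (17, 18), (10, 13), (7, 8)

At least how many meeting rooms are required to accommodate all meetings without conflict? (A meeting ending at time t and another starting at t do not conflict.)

The answer is the maximum number of intervals overlapping at any instant.
Events (time:±→running): 0:+→1 1:-→0 2:+→1 6:-→0 6:+→1 6:+→2 7:-→1 7:-→0 7:+→1 8:-→0 8:+→1 10:+→2 11:-→1 11:+→2 11:+→3 … peak 3.

3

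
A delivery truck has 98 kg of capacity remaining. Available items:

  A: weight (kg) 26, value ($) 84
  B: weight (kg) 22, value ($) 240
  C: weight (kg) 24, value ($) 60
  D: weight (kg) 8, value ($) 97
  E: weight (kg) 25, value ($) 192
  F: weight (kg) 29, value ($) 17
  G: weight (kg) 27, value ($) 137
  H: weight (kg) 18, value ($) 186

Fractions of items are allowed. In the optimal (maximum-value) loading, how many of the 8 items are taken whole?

Sort by value per unit weight and fill in that order.
Order: D (97/8=12.12) > B (240/22=10.91) > H (186/18=10.33) > E (192/25=7.68) > G (137/27=5.07) > A (84/26=3.23) > C (60/24=2.50) > F (17/29=0.59)
Fill: take D (8 @ 97) → take B (22 @ 240) → take H (18 @ 186) → take E (25 @ 192) → take 25/27 of G → 126.85; 98/98 used.
4 item(s) taken whole; one partial (take 25/27 of G).

4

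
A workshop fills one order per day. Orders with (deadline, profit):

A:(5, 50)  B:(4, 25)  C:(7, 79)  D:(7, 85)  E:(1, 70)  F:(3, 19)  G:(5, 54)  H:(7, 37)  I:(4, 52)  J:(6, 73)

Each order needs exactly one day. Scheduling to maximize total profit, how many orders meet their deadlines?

By profit: D(d7,85), C(d7,79), J(d6,73), E(d1,70), G(d5,54), I(d4,52), A(d5,50), H(d7,37), B(d4,25), F(d3,19)
D→slot 7; C→slot 6; J→slot 5; E→slot 1; G→slot 4; I→slot 3; A→slot 2; H skipped; B skipped; F skipped.
7 of 10 scheduled.

7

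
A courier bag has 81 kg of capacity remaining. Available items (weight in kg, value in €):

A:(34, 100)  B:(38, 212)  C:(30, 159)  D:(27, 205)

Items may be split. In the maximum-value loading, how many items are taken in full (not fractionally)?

Greedy by value/weight ratio, highest first.
Ratios (sorted): D 7.59, B 5.58, C 5.30, A 2.94
take D (27 @ 205); take B (38 @ 212); take 16/30 of C → 84.80. Capacity used 81/81.
2 item(s) taken whole; one partial (take 16/30 of C).

2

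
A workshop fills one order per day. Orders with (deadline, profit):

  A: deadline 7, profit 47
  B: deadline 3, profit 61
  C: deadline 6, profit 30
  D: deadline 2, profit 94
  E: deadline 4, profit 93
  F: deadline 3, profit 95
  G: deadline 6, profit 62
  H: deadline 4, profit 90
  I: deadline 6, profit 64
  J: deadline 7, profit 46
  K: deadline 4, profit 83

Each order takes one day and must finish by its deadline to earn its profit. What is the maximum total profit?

By profit: F(d3,95), D(d2,94), E(d4,93), H(d4,90), K(d4,83), I(d6,64), G(d6,62), B(d3,61), A(d7,47), J(d7,46), C(d6,30)
F→slot 3; D→slot 2; E→slot 4; H→slot 1; K skipped; I→slot 6; G→slot 5; B skipped; A→slot 7; J skipped; C skipped.
Profit = 90 + 94 + 95 + 93 + 62 + 64 + 47 = 545

545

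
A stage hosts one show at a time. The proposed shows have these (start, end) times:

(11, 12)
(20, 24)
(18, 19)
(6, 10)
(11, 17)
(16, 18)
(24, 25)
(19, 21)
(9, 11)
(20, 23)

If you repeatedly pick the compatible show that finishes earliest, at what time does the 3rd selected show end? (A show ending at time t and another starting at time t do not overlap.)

Sort by end time and greedily take each interval whose start is ≥ the last chosen end.
Sorted by end: (6,10)  (9,11)  (11,12)  (11,17)  (16,18)  (18,19)  (19,21)  (20,23)  (20,24)  (24,25)
take (6,10); take (11,12); take (16,18); take (18,19); take (19,21); skip (20,24); take (24,25).
Selected: (6,10) (11,12) (16,18) (18,19) (19,21) (24,25)

18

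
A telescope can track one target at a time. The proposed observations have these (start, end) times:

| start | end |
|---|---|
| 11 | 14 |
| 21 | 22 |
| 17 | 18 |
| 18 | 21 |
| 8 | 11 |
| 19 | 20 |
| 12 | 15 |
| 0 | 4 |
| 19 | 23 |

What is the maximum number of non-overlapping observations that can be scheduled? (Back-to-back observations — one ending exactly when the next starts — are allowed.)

Greedy by earliest finish: after sorting by end time, pick each interval compatible with the last pick.
Sorted by end: (0,4)  (8,11)  (11,14)  (12,15)  (17,18)  (19,20)  (18,21)  (21,22)  (19,23)
take (0,4); take (8,11); take (11,14); skip (12,15); take (17,18); take (19,20); skip (18,21); take (21,22); skip (19,23).
Selected 6 observations.

6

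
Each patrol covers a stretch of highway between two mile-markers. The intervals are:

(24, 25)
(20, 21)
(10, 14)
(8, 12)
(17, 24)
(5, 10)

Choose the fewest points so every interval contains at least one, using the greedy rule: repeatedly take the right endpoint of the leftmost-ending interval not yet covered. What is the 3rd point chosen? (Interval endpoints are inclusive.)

Sort by right endpoint; whenever an interval is uncovered, place a point at its right end.
Sorted: [5,10] [8,12] [10,14] [20,21] [17,24] [24,25]
{[5,10],[8,12],[10,14]} hit by 10; {[20,21],[17,24]} hit by 21; {[24,25]} hit by 25.
Points: 10, 21, 25 (3 total).

25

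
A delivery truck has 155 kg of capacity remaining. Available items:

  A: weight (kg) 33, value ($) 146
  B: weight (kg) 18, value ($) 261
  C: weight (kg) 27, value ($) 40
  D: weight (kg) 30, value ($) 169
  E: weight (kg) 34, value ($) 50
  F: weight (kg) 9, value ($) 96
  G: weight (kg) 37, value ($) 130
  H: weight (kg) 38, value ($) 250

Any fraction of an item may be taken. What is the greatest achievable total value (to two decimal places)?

1016.86

Ratios (sorted): B 14.50, F 10.67, H 6.58, D 5.63, A 4.42, G 3.51, C 1.48, E 1.47
take B (18 @ 261); take F (9 @ 96); take H (38 @ 250); take D (30 @ 169); take A (33 @ 146); take 27/37 of G → 94.86. Capacity used 155/155.
Total value = 1016.86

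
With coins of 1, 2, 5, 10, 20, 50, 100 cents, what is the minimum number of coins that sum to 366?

Greedy: take as many of the largest coin as possible, then repeat with the remainder.
366 − 3×100→66 − 1×50→16 − 1×10→6 − 1×5→1 − 1×1→0
Total coins = 3 + 1 + 1 + 1 + 1 = 7

7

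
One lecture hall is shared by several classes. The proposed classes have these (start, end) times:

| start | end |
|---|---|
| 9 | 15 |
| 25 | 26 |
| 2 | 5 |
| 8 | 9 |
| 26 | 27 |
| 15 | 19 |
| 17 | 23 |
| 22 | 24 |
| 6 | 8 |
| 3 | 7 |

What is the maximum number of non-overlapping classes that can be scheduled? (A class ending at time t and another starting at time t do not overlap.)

Sort by end time and greedily take each interval whose start is ≥ the last chosen end.
By end time: (2,5), (3,7), (6,8), (8,9), (9,15), (15,19), (17,23), (22,24), (25,26), (26,27).
Pick (2,5); next start ≥ 5 → (6,8); next start ≥ 8 → (8,9); next start ≥ 9 → (9,15); next start ≥ 15 → (15,19); next start ≥ 19 → (22,24); next start ≥ 24 → (25,26); next start ≥ 26 → (26,27).
Selected 8 classes.

8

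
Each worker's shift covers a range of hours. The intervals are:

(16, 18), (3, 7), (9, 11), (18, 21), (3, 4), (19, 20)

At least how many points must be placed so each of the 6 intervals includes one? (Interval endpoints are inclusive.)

4

By right end: [3,4]  [3,7]  [9,11]  [16,18]  [19,20]  [18,21]
[3,4] uncovered → point at 4; [9,11] uncovered → point at 11; [16,18] uncovered → point at 18; [19,20] uncovered → point at 20.
Points: 4, 11, 18, 20 (4 total).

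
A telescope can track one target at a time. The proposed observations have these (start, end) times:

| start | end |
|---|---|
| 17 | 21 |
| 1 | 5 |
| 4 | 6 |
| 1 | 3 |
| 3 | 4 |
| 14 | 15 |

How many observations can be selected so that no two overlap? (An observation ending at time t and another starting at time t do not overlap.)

Sorted by end: (1,3)  (3,4)  (1,5)  (4,6)  (14,15)  (17,21)
take (1,3); take (3,4); skip (1,5); take (4,6); take (14,15); take (17,21).
Selected 5 observations.

5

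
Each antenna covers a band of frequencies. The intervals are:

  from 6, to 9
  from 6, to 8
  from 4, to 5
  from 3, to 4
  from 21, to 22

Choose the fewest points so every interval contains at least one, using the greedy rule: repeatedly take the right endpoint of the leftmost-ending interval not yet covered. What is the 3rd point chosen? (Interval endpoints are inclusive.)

By right end: [3,4]  [4,5]  [6,8]  [6,9]  [21,22]
[3,4] uncovered → point at 4; [6,8] uncovered → point at 8; [21,22] uncovered → point at 22.
Points: 4, 8, 22 (3 total).

22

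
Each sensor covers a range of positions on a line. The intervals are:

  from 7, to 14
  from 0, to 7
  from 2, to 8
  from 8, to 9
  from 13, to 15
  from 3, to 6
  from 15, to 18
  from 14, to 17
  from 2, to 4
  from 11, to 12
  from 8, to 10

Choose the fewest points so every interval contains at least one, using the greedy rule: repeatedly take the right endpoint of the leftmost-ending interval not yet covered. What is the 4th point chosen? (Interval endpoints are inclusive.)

By right end: [2,4]  [3,6]  [0,7]  [2,8]  [8,9]  [8,10]  [11,12]  [7,14]  [13,15]  [14,17]  [15,18]
[2,4] uncovered → point at 4; [8,9] uncovered → point at 9; [11,12] uncovered → point at 12; [13,15] uncovered → point at 15.
Points: 4, 9, 12, 15 (4 total).

15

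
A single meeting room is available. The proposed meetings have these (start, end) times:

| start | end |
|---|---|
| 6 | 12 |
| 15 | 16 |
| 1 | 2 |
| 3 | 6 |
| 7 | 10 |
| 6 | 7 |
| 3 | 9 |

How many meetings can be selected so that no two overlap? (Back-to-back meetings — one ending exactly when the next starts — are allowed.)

Sort by end time and greedily take each interval whose start is ≥ the last chosen end.
By end time: (1,2), (3,6), (6,7), (3,9), (7,10), (6,12), (15,16).
Pick (1,2); next start ≥ 2 → (3,6); next start ≥ 6 → (6,7); next start ≥ 7 → (7,10); next start ≥ 10 → (15,16).
Selected 5 meetings.

5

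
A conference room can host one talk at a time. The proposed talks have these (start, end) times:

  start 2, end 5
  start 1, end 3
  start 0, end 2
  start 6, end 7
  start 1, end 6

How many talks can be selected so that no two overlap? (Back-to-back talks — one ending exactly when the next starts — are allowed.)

3

Greedy by earliest finish: after sorting by end time, pick each interval compatible with the last pick.
By end time: (0,2), (1,3), (2,5), (1,6), (6,7).
Pick (0,2); next start ≥ 2 → (2,5); next start ≥ 5 → (6,7).
Selected 3 talks.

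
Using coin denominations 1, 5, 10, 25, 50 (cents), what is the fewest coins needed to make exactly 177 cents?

Greedy: take as many of the largest coin as possible, then repeat with the remainder.
177 − 3×50→27 − 1×25→2 − 2×1→0
Total coins = 3 + 1 + 2 = 6

6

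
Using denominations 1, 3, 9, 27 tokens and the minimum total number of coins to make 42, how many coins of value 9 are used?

42 = 1×27 + 1×9 + 2×3
Count of 9: 1

1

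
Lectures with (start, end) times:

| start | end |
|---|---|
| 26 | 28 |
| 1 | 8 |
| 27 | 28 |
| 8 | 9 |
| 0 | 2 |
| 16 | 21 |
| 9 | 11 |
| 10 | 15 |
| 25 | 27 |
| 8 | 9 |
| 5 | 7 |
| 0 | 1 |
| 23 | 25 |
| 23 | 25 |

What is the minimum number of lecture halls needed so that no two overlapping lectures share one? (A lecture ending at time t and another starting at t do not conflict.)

The answer is the maximum number of intervals overlapping at any instant.
Events (time:±→running): 0:+→1 0:+→2 … peak 2.

2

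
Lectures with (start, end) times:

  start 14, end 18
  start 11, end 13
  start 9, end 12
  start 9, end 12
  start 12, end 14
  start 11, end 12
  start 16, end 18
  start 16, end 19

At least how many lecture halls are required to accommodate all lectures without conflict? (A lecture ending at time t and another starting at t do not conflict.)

4

Count concurrent intervals with a sweep; the peak is the room count.
Events (time:±→running): 9:+→1 9:+→2 11:+→3 11:+→4 … peak 4.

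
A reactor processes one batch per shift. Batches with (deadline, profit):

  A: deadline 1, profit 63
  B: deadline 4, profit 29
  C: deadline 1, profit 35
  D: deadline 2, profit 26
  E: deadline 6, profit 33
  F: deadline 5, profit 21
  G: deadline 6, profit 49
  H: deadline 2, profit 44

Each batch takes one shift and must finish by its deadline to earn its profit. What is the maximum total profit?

239

Take jobs in profit order; each goes to the latest open slot no later than its deadline.
By profit: A(d1,63), G(d6,49), H(d2,44), C(d1,35), E(d6,33), B(d4,29), D(d2,26), F(d5,21)
A→slot 1; G→slot 6; H→slot 2; C skipped; E→slot 5; B→slot 4; D skipped; F→slot 3.
Profit = 63 + 44 + 21 + 29 + 33 + 49 = 239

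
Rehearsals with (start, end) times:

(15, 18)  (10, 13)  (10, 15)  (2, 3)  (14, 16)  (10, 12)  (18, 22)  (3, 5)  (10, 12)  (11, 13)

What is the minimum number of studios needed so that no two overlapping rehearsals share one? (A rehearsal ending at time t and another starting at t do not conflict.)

5

Count concurrent intervals with a sweep; the peak is the room count.
starts: [2, 3, 10, 10, 10, 10, 11, 14, 15, 18]
ends:   [3, 5, 12, 12, 13, 13, 15, 16, 18, 22]
s2→1 e3→0 s3→1 e5→0 s10→1 s10→2 s10→3 s10→4 s11→5  — peak 5.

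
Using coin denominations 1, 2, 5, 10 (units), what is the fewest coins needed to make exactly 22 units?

22 = 2×10 + 1×2
Total coins = 2 + 1 = 3

3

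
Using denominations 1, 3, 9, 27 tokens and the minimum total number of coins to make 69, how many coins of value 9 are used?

Use the largest denomination that fits, subtract, and repeat.
69 − 2×27→15 − 1×9→6 − 2×3→0
Count of 9: 1

1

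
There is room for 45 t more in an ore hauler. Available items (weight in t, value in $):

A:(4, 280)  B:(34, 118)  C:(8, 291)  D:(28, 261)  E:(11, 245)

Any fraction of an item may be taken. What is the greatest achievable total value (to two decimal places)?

Sort by value per unit weight and fill in that order.
Order: A (280/4=70.00) > C (291/8=36.38) > E (245/11=22.27) > D (261/28=9.32) > B (118/34=3.47)
Fill: take A (4 @ 280) → take C (8 @ 291) → take E (11 @ 245) → take 22/28 of D → 205.07; 45/45 used.
Total value = 1021.07

1021.07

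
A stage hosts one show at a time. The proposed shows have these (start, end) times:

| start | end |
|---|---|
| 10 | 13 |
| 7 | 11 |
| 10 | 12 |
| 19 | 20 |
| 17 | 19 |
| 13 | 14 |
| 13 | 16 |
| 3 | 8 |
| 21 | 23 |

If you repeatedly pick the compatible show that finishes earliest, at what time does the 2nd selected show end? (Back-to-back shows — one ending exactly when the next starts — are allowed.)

12

By end time: (3,8), (7,11), (10,12), (10,13), (13,14), (13,16), (17,19), (19,20), (21,23).
Pick (3,8); next start ≥ 8 → (10,12); next start ≥ 12 → (13,14); next start ≥ 14 → (17,19); next start ≥ 19 → (19,20); next start ≥ 20 → (21,23).
Selected: (3,8) (10,12) (13,14) (17,19) (19,20) (21,23)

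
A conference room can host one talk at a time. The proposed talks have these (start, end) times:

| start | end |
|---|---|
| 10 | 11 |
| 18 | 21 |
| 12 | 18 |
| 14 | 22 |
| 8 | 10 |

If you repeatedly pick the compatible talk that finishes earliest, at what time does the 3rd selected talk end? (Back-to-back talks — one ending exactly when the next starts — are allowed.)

Greedy by earliest finish: after sorting by end time, pick each interval compatible with the last pick.
By end time: (8,10), (10,11), (12,18), (18,21), (14,22).
Pick (8,10); next start ≥ 10 → (10,11); next start ≥ 11 → (12,18); next start ≥ 18 → (18,21).
Selected: (8,10) (10,11) (12,18) (18,21)

18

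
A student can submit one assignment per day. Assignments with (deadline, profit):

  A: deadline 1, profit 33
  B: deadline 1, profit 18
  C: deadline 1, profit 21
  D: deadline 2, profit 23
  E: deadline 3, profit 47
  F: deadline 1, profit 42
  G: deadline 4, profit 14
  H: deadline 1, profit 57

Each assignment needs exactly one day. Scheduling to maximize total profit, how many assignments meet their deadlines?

4

By profit: H(d1,57), E(d3,47), F(d1,42), A(d1,33), D(d2,23), C(d1,21), B(d1,18), G(d4,14)
H→slot 1; E→slot 3; F skipped; A skipped; D→slot 2; C skipped; B skipped; G→slot 4.
4 of 8 scheduled.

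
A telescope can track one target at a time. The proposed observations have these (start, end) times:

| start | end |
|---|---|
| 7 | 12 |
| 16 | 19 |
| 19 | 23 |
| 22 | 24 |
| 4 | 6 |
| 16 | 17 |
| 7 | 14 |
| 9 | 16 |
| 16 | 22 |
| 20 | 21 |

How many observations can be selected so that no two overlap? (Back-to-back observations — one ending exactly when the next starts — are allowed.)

Sorted by end: (4,6)  (7,12)  (7,14)  (9,16)  (16,17)  (16,19)  (20,21)  (16,22)  (19,23)  (22,24)
take (4,6); take (7,12); skip (9,16); take (16,17); skip (16,19); take (20,21); skip (16,22); take (22,24).
Selected 5 observations.

5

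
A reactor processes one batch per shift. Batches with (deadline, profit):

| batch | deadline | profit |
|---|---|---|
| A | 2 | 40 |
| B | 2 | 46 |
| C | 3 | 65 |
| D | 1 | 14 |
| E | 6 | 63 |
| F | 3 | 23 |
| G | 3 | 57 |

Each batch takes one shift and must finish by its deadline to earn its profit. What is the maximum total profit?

231

Profit order: C=65 E=63 G=57 B=46 A=40 F=23 D=14
Assign: C→slot 3, E→slot 6, G→slot 2, B→slot 1, A skipped, F skipped, D skipped.
Slots: [1:B] [2:G] [3:C] [6:E]
Profit = 46 + 57 + 65 + 63 = 231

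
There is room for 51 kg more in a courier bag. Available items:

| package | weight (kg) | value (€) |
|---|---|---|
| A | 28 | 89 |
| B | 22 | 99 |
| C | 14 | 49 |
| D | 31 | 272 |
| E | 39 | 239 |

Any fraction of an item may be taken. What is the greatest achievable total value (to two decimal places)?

394.56

Sort by value per unit weight and fill in that order.
Ratios (sorted): D 8.77, E 6.13, B 4.50, C 3.50, A 3.18
take D (31 @ 272); take 20/39 of E → 122.56. Capacity used 51/51.
Total value = 394.56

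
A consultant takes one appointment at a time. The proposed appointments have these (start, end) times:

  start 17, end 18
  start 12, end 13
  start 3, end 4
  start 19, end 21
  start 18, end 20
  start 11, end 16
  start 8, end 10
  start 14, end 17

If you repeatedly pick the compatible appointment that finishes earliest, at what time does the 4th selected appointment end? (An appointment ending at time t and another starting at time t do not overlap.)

Sorted by end: (3,4)  (8,10)  (12,13)  (11,16)  (14,17)  (17,18)  (18,20)  (19,21)
take (3,4); take (8,10); take (12,13); skip (11,16); take (14,17); take (17,18); take (18,20); skip (19,21).
Selected: (3,4) (8,10) (12,13) (14,17) (17,18) (18,20)

17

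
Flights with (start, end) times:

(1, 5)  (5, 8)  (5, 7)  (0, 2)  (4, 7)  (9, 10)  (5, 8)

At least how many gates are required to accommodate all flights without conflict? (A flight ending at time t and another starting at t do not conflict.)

4

Count concurrent intervals with a sweep; the peak is the room count.
Events (time:±→running): 0:+→1 1:+→2 2:-→1 4:+→2 5:-→1 5:+→2 5:+→3 5:+→4 … peak 4.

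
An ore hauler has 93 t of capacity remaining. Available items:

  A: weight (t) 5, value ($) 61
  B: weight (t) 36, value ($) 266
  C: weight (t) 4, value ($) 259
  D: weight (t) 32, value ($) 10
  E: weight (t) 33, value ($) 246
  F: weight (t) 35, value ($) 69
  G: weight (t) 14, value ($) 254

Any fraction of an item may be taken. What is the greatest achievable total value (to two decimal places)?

1087.97

Greedy by value/weight ratio, highest first.
Ratios (sorted): C 64.75, G 18.14, A 12.20, E 7.45, B 7.39, F 1.97, D 0.31
take C (4 @ 259); take G (14 @ 254); take A (5 @ 61); take E (33 @ 246); take B (36 @ 266); take 1/35 of F → 1.97. Capacity used 93/93.
Total value = 1087.97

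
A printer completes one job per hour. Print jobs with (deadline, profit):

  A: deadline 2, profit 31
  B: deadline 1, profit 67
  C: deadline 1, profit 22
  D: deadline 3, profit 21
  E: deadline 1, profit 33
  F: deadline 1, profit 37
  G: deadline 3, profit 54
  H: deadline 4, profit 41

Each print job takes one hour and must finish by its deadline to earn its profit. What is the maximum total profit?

By profit: B(d1,67), G(d3,54), H(d4,41), F(d1,37), E(d1,33), A(d2,31), C(d1,22), D(d3,21)
B→slot 1; G→slot 3; H→slot 4; F skipped; E skipped; A→slot 2; C skipped; D skipped.
Profit = 67 + 31 + 54 + 41 = 193

193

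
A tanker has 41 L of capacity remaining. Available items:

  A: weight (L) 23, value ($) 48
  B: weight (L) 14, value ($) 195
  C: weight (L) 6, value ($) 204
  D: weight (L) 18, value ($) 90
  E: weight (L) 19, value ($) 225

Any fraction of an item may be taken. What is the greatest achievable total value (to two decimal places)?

Sort by value per unit weight and fill in that order.
Ratios (sorted): C 34.00, B 13.93, E 11.84, D 5.00, A 2.09
take C (6 @ 204); take B (14 @ 195); take E (19 @ 225); take 2/18 of D → 10.00. Capacity used 41/41.
Total value = 634.00

634.00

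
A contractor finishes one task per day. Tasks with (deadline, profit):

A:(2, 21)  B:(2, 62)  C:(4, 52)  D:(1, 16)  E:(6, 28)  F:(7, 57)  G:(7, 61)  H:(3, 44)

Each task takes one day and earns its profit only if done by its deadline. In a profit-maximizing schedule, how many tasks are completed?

7

Take jobs in profit order; each goes to the latest open slot no later than its deadline.
By profit: B(d2,62), G(d7,61), F(d7,57), C(d4,52), H(d3,44), E(d6,28), A(d2,21), D(d1,16)
B→slot 2; G→slot 7; F→slot 6; C→slot 4; H→slot 3; E→slot 5; A→slot 1; D skipped.
7 of 8 scheduled.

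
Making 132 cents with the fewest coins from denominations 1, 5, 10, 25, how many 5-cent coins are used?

1

132 − 5×25→7 − 1×5→2 − 2×1→0
Count of 5: 1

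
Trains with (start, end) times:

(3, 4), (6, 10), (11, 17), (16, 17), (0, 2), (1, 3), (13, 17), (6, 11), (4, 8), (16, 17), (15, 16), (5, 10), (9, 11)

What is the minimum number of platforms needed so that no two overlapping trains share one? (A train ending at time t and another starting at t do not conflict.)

4

The answer is the maximum number of intervals overlapping at any instant.
starts: [0, 1, 3, 4, 5, 6, 6, 9, 11, 13, 15, 16, 16]
ends:   [2, 3, 4, 8, 10, 10, 11, 11, 16, 17, 17, 17, 17]
s0→1 s1→2 e2→1 e3→0 s3→1 e4→0 s4→1 s5→2 s6→3 s6→4  — peak 4.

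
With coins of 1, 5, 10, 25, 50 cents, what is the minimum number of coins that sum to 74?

Greedy: take as many of the largest coin as possible, then repeat with the remainder.
74 = 1×50 + 2×10 + 4×1
Total coins = 1 + 2 + 4 = 7

7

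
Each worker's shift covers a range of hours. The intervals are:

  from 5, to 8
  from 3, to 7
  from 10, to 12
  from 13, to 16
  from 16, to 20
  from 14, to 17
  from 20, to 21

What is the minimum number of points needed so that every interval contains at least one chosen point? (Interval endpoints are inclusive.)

Sorted: [3,7] [5,8] [10,12] [13,16] [14,17] [16,20] [20,21]
{[3,7],[5,8]} hit by 7; {[10,12]} hit by 12; {[13,16],[14,17],[16,20]} hit by 16; {[20,21]} hit by 21.
Points: 7, 12, 16, 21 (4 total).

4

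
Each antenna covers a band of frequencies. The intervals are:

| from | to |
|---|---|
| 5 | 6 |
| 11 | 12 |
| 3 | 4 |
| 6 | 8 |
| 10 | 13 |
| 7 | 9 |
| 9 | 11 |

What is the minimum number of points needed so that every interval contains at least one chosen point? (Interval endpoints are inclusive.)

Process intervals by earliest right end; each time one isn't hit yet, stab at its right endpoint.
By right end: [3,4]  [5,6]  [6,8]  [7,9]  [9,11]  [11,12]  [10,13]
[3,4] uncovered → point at 4; [5,6] uncovered → point at 6; [7,9] uncovered → point at 9; [11,12] uncovered → point at 12.
Points: 4, 6, 9, 12 (4 total).

4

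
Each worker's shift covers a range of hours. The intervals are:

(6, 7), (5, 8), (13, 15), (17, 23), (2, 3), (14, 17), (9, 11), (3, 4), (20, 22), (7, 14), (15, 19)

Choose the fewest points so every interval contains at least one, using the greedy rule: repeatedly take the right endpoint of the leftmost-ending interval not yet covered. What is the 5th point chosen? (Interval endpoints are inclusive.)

22

Sort by right endpoint; whenever an interval is uncovered, place a point at its right end.
Sorted: [2,3] [3,4] [6,7] [5,8] [9,11] [7,14] [13,15] [14,17] [15,19] [20,22] [17,23]
{[2,3],[3,4]} hit by 3; {[6,7],[5,8]} hit by 7; {[9,11],[7,14]} hit by 11; {[13,15],[14,17],[15,19]} hit by 15; {[20,22],[17,23]} hit by 22.
Points: 3, 7, 11, 15, 22 (5 total).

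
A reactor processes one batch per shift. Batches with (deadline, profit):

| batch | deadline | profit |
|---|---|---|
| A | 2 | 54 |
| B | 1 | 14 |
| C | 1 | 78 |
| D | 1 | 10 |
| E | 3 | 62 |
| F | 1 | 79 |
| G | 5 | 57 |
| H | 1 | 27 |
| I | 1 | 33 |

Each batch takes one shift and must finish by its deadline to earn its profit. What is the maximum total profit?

Take jobs in profit order; each goes to the latest open slot no later than its deadline.
Profit order: F=79 C=78 E=62 G=57 A=54 I=33 H=27 B=14 D=10
Assign: F→slot 1, C skipped, E→slot 3, G→slot 5, A→slot 2, I skipped, H skipped, B skipped, D skipped.
Slots: [1:F] [2:A] [3:E] [5:G]
Profit = 79 + 54 + 62 + 57 = 252

252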